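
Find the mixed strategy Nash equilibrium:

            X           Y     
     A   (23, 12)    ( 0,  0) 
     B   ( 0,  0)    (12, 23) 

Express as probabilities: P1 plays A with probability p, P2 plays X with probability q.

p = 0.6571, q = 0.3429

Work:
Find probabilities that make opponent indifferent:
P2 chooses q to make P1 indifferent between A and B
P1 chooses p to make P2 indifferent between X and Y
Mixed NE: P1 plays (A: 0.6571, B: 0.3429), P2 plays (X: 0.3429, Y: 0.6571)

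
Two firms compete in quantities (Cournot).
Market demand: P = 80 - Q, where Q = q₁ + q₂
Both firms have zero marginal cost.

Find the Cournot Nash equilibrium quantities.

q₁* = q₂* = 26.67; P* = 26.67

Work:
Profit: π_i = P·q_i = (a - q_i - q_j)·q_i
FOC: ∂π_i/∂q_i = a - 2q_i - q_j = 0
Reaction function: q_i = (80 - q_j)/2
Symmetry: q* = 80/3 = 26.67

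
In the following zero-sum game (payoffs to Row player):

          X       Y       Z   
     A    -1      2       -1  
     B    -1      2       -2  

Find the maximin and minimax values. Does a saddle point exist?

Maximin = -1, Minimax = -1, Saddle: True

Work:
Row minimums: [-1, -2] → maximin = -1
Column maximums: [-1, 2, -1] → minimax = -1
Saddle point exists! Game value = -1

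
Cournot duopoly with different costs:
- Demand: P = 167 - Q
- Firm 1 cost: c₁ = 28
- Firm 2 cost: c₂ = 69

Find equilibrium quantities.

q₁* = 60.0, q₂* = 19.0

Work:
Reaction: q₁ = (167 - 28 - q₂)/2
Reaction: q₂ = (167 - 69 - q₁)/2
Solve simultaneously:
q₁* = (167 - 2×28 + 69)/3 = 60.0
q₂* = (167 - 2×69 + 28)/3 = 19.0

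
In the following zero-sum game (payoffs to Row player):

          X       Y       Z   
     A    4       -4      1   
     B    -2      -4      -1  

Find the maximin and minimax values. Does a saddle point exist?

Maximin = -4, Minimax = -4, Saddle: True

Work:
Row minimums: [-4, -4] → maximin = -4
Column maximums: [4, -4, 1] → minimax = -4
Saddle point exists! Game value = -4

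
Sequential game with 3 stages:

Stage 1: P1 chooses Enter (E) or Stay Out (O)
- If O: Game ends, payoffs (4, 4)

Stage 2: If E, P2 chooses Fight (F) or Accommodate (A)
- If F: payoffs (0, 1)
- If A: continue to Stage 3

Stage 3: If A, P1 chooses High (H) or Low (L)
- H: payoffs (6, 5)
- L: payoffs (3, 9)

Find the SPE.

SPE: (E, A, H); Outcome (6, 5)

Work:
Stage 3: P1 chooses H (6 vs 3)
Stage 2: P2: F->1, A->5 (anticipating H). Choose A
Stage 1: P1: O->4, E->6 (anticipating A, H). Choose E
SPE path: E -> A -> H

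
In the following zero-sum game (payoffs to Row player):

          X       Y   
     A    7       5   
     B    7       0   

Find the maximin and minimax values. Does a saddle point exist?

Maximin = 5, Minimax = 5, Saddle: True

Work:
Row minimums: [5, 0] → maximin = 5
Column maximums: [7, 5] → minimax = 5
Saddle point exists! Game value = 5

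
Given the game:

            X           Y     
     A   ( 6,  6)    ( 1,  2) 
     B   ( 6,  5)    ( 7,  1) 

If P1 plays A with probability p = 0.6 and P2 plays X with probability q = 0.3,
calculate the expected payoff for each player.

E[P1] = 4.18, E[P2] = 2.8

Work:
E[P1] = p·q·π₁(A,X) + p·(1-q)·π₁(A,Y) + (1-p)·q·π₁(B,X) + (1-p)·(1-q)·π₁(B,Y)
= 0.6·0.3·6 + 0.6·0.7·1 + 0.4·0.3·6 + 0.4·0.7·7
= 4.18

E[P2] = 2.8 (similar calculation)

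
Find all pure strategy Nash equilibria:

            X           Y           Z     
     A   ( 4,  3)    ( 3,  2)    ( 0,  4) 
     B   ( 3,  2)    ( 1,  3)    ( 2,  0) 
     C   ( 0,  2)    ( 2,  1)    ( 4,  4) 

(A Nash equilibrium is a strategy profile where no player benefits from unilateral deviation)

Nash equilibrium: (C, Z)

Work:
Best responses:
  P1 vs X: payoffs [4, 3, 0] → best response A (payoff 4)
  P1 vs Y: payoffs [3, 1, 2] → best response A (payoff 3)
  P1 vs Z: payoffs [0, 2, 4] → best response C (payoff 4)
  P2 vs A: payoffs [3, 2, 4] → best response Z (payoff 4)
  P2 vs B: payoffs [2, 3, 0] → best response Y (payoff 3)
  P2 vs C: payoffs [2, 1, 4] → best response Z (payoff 4)
Mutual best responses: (C,Z) → Nash equilibria.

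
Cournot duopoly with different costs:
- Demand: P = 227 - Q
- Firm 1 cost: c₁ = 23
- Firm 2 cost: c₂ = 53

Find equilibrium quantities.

q₁* = 78.0, q₂* = 48.0

Work:
Reaction: q₁ = (227 - 23 - q₂)/2
Reaction: q₂ = (227 - 53 - q₁)/2
Solve simultaneously:
q₁* = (227 - 2×23 + 53)/3 = 78.0
q₂* = (227 - 2×53 + 23)/3 = 48.0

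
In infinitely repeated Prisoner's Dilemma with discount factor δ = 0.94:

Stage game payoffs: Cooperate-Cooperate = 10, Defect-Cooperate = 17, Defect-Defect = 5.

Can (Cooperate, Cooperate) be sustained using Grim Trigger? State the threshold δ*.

δ* = 0.5833; since δ = 0.94 ≥ 0.5833, cooperation can be sustained

Work:
For Grim Trigger:
Cooperate forever: 10/(1-δ)
Defect then punished: 17 + 5·δ/(1-δ)
Need: 10/(1-δ) ≥ 17 + 5·δ/(1-δ)
Solving: δ ≥ (T-R)/(T-P) = (17-10)/(17-5) = 0.5833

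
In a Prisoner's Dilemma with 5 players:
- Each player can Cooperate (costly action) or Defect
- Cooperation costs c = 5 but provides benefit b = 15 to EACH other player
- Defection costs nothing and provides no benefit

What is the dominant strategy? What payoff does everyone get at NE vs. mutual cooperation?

Dominant: Defect; NE payoff = 0; Coop payoff = 55

Work:
Defect dominates (saves cost c = 5, benefit to others is external)
NE: All defect → everyone gets 0
If all cooperate: each receives (4)×15 - 5 = 55
Social dilemma: 55 > 0 but NE gives 0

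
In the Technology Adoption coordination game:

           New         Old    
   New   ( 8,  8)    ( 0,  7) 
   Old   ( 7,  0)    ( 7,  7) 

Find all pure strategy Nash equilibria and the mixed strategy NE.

Pure NE: (New, New) and (Old, Old); Mixed NE: p = 0.875, q = 0.875

Work:
Check pure NE:
(New, New): (8, 8) - no unilateral deviation beneficial
(Old, Old): (7, 7) - no unilateral deviation beneficial
Mixed NE: P1 plays New with p = 0.875, P2 plays New with q = 0.875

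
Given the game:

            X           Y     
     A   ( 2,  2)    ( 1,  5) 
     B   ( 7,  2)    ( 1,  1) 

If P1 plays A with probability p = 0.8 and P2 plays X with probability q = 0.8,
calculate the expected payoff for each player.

E[P1] = 2.6, E[P2] = 2.44

Work:
E[P1] = p·q·π₁(A,X) + p·(1-q)·π₁(A,Y) + (1-p)·q·π₁(B,X) + (1-p)·(1-q)·π₁(B,Y)
= 0.8·0.8·2 + 0.8·0.2·1 + 0.2·0.8·7 + 0.2·0.2·1
= 2.6

E[P2] = 2.44 (similar calculation)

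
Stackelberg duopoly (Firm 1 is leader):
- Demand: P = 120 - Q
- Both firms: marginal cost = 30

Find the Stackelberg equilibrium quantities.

q₁* (leader) = 45.0, q₂* (follower) = 22.5

Work:
Follower's reaction: q₂ = (a - c - q₁)/2
Leader substitutes: π₁ = q₁·(a - q₁ - (a-c-q₁)/2 - c)
FOC: q₁* = (120 - 30)/2 = 45.00
Then: q₂* = (120 - 30 - 45.0)/2 = 22.50
Leader has first-mover advantage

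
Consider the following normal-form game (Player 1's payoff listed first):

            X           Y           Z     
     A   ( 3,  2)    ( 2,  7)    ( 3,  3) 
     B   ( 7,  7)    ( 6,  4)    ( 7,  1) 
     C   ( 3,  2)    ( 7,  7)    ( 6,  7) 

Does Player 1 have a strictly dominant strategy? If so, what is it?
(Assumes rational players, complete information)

No strictly dominant strategy exists for Player 1

Work:
A strategy strictly dominates another if it gives a strictly higher payoff against every opponent action. Compare each pair of P1's strategies column-by-column:
  A vs B: [3 vs 7, 2 vs 6, 3 vs 7] → A does not strictly dominate B (column X: 3 ≤ 7)
  A vs C: [3 vs 3, 2 vs 7, 3 vs 6] → A does not strictly dominate C (column X: 3 ≤ 3)
  B vs A: [7 vs 3, 6 vs 2, 7 vs 3] → B strictly dominates A
  B vs C: [7 vs 3, 6 vs 7, 7 vs 6] → B does not strictly dominate C (column Y: 6 ≤ 7)
  C vs A: [3 vs 3, 7 vs 2, 6 vs 3] → C does not strictly dominate A (column X: 3 ≤ 3)
  C vs B: [3 vs 7, 7 vs 6, 6 vs 7] → C does not strictly dominate B (column X: 3 ≤ 7)
No single strategy strictly dominates all others → no strictly dominant strategy.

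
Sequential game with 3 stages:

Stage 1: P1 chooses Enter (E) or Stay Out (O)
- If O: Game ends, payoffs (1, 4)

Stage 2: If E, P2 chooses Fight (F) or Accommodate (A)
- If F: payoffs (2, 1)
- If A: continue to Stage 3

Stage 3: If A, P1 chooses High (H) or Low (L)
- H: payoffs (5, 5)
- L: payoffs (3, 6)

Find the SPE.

SPE: (E, A, H); Outcome (5, 5)

Work:
Stage 3: P1 chooses H (5 vs 3)
Stage 2: P2: F->1, A->5 (anticipating H). Choose A
Stage 1: P1: O->1, E->5 (anticipating A, H). Choose E
SPE path: E -> A -> H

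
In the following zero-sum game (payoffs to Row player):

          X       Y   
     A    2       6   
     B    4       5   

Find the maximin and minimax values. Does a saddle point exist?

Maximin = 4, Minimax = 4, Saddle: True

Work:
Row minimums: [2, 4] → maximin = 4
Column maximums: [4, 6] → minimax = 4
Saddle point exists! Game value = 4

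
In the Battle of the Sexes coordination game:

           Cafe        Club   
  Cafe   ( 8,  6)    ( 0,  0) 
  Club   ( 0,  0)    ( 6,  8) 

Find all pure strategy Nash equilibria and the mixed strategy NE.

Pure NE: (Cafe, Cafe) and (Club, Club); Mixed NE: p = 0.5714, q = 0.4286

Work:
Check pure NE:
(Cafe, Cafe): (8, 6) - no unilateral deviation beneficial
(Club, Club): (6, 8) - no unilateral deviation beneficial
Mixed NE: P1 plays Cafe with p = 0.5714, P2 plays Cafe with q = 0.4286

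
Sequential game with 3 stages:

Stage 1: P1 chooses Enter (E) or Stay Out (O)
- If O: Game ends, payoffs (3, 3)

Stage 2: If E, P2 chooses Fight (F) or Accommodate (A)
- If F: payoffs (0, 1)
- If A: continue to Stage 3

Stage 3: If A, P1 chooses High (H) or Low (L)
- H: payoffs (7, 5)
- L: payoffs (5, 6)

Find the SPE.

SPE: (E, A, H); Outcome (7, 5)

Work:
Stage 3: P1 chooses H (7 vs 5)
Stage 2: P2: F->1, A->5 (anticipating H). Choose A
Stage 1: P1: O->3, E->7 (anticipating A, H). Choose E
SPE path: E -> A -> H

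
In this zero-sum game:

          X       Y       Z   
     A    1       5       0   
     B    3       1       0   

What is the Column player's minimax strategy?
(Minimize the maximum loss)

Column should play Z, value = 0

Work:
Column player minimizes Row's maximum payoff:
Column X: max payoff to Row = 3
Column Y: max payoff to Row = 5
Column Z: max payoff to Row = 0
Minimum is 0, achieved by column Z.
Minimax strategy: Z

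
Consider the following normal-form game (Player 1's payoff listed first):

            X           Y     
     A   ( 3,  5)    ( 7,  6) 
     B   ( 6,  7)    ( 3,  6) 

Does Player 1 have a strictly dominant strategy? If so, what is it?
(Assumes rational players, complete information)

No strictly dominant strategy exists for Player 1

Work:
A strategy strictly dominates another if it gives a strictly higher payoff against every opponent action. Compare each pair of P1's strategies column-by-column:
  A vs B: [3 vs 6, 7 vs 3] → A does not strictly dominate B (column X: 3 ≤ 6)
  B vs A: [6 vs 3, 3 vs 7] → B does not strictly dominate A (column Y: 3 ≤ 7)
No single strategy strictly dominates all others → no strictly dominant strategy.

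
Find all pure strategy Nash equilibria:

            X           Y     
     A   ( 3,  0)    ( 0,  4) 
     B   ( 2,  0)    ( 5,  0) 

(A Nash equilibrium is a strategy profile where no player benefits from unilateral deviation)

Nash equilibrium: (B, Y)

Work:
Best responses:
  P1 vs X: payoffs [3, 2] → best response A (payoff 3)
  P1 vs Y: payoffs [0, 5] → best response B (payoff 5)
  P2 vs A: payoffs [0, 4] → best response Y (payoff 4)
  P2 vs B: payoffs [0, 0] → best response X/Y (payoff 0)
Mutual best responses: (B,Y) → Nash equilibria.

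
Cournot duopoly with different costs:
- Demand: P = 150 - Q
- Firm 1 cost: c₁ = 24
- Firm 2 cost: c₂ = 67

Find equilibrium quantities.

q₁* = 56.33, q₂* = 13.33

Work:
Reaction: q₁ = (150 - 24 - q₂)/2
Reaction: q₂ = (150 - 67 - q₁)/2
Solve simultaneously:
q₁* = (150 - 2×24 + 67)/3 = 56.33
q₂* = (150 - 2×67 + 24)/3 = 13.33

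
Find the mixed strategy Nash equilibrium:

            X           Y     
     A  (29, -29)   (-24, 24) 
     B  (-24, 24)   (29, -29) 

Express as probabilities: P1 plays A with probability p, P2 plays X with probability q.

p = 0.5, q = 0.5

Work:
Find probabilities that make opponent indifferent:
P2 chooses q to make P1 indifferent between A and B
P1 chooses p to make P2 indifferent between X and Y
Mixed NE: P1 plays (A: 0.5, B: 0.5), P2 plays (X: 0.5, Y: 0.5)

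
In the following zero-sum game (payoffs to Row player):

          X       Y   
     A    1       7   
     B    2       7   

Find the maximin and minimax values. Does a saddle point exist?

Maximin = 2, Minimax = 2, Saddle: True

Work:
Row minimums: [1, 2] → maximin = 2
Column maximums: [2, 7] → minimax = 2
Saddle point exists! Game value = 2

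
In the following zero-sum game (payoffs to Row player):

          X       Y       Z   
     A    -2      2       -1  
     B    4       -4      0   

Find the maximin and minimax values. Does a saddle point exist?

Maximin = -2, Minimax = 0, Saddle: False

Work:
Row minimums: [-2, -4] → maximin = -2
Column maximums: [4, 2, 0] → minimax = 0
No saddle point (maximin ≠ minimax). Mixed strategy needed.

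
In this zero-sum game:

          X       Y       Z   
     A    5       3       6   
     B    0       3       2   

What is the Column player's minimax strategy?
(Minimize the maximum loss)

Column should play Y, value = 3

Work:
Column player minimizes Row's maximum payoff:
Column X: max payoff to Row = 5
Column Y: max payoff to Row = 3
Column Z: max payoff to Row = 6
Minimum is 3, achieved by column Y.
Minimax strategy: Y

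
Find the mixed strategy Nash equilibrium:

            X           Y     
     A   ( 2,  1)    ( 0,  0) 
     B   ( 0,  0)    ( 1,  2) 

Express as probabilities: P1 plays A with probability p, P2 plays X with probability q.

p = 0.6667, q = 0.3333

Work:
Find probabilities that make opponent indifferent:
P2 chooses q to make P1 indifferent between A and B
P1 chooses p to make P2 indifferent between X and Y
Mixed NE: P1 plays (A: 0.6667, B: 0.3333), P2 plays (X: 0.3333, Y: 0.6667)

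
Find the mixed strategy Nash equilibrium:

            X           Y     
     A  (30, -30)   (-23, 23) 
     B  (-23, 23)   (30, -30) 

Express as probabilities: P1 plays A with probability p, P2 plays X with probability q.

p = 0.5, q = 0.5

Work:
Find probabilities that make opponent indifferent:
P2 chooses q to make P1 indifferent between A and B
P1 chooses p to make P2 indifferent between X and Y
Mixed NE: P1 plays (A: 0.5, B: 0.5), P2 plays (X: 0.5, Y: 0.5)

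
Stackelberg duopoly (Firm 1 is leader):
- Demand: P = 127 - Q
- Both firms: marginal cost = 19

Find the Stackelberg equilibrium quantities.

q₁* (leader) = 54.0, q₂* (follower) = 27.0

Work:
Follower's reaction: q₂ = (a - c - q₁)/2
Leader substitutes: π₁ = q₁·(a - q₁ - (a-c-q₁)/2 - c)
FOC: q₁* = (127 - 19)/2 = 54.00
Then: q₂* = (127 - 19 - 54.0)/2 = 27.00
Leader has first-mover advantage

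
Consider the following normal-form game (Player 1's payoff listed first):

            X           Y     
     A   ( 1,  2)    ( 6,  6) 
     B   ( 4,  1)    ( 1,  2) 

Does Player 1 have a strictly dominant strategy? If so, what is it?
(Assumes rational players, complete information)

No strictly dominant strategy exists for Player 1

Work:
A strategy strictly dominates another if it gives a strictly higher payoff against every opponent action. Compare each pair of P1's strategies column-by-column:
  A vs B: [1 vs 4, 6 vs 1] → A does not strictly dominate B (column X: 1 ≤ 4)
  B vs A: [4 vs 1, 1 vs 6] → B does not strictly dominate A (column Y: 1 ≤ 6)
No single strategy strictly dominates all others → no strictly dominant strategy.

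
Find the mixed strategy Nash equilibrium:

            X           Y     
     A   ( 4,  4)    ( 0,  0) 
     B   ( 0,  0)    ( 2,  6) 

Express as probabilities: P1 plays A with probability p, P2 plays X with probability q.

p = 0.6, q = 0.3333

Work:
Find probabilities that make opponent indifferent:
P2 chooses q to make P1 indifferent between A and B
P1 chooses p to make P2 indifferent between X and Y
Mixed NE: P1 plays (A: 0.6, B: 0.4), P2 plays (X: 0.3333, Y: 0.6667)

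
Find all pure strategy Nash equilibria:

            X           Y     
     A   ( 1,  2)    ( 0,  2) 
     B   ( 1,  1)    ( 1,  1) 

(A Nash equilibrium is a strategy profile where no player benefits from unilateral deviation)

Nash equilibrium: (A, X), (B, X), (B, Y)

Work:
Best responses:
  P1 vs X: payoffs [1, 1] → best response A/B (payoff 1)
  P1 vs Y: payoffs [0, 1] → best response B (payoff 1)
  P2 vs A: payoffs [2, 2] → best response X/Y (payoff 2)
  P2 vs B: payoffs [1, 1] → best response X/Y (payoff 1)
Mutual best responses: (A,X), (B,X), (B,Y) → Nash equilibria.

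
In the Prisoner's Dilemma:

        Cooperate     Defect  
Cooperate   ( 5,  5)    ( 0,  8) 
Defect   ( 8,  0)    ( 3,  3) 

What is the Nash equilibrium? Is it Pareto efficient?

(Defect, Defect) is NE; not Pareto efficient

Work:
Defect dominates Cooperate for both players:
If P2 cooperates: Defect (8) > Cooperate (5)
If P2 defects: Defect (3) > Cooperate (0)
NE: (Defect, Defect) with payoff (3, 3)
But (Cooperate, Cooperate) = (5, 5) Pareto dominates (3, 3)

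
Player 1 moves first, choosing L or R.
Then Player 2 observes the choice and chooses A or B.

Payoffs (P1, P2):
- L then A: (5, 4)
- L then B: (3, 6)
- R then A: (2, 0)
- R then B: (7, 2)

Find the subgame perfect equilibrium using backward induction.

P1 plays R, P2 plays B after L and B after R; Payoff (7, 2)

Work:
Backward induction:
After L: P2 chooses B → P1 gets 3
After R: P2 chooses B → P1 gets 7
P1 chooses R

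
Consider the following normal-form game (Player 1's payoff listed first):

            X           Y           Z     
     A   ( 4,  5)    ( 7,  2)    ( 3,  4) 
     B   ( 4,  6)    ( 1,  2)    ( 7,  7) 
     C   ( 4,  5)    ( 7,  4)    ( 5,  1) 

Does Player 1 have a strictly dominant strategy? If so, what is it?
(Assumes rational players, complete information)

No strictly dominant strategy exists for Player 1

Work:
A strategy strictly dominates another if it gives a strictly higher payoff against every opponent action. Compare each pair of P1's strategies column-by-column:
  A vs B: [4 vs 4, 7 vs 1, 3 vs 7] → A does not strictly dominate B (column X: 4 ≤ 4)
  A vs C: [4 vs 4, 7 vs 7, 3 vs 5] → A does not strictly dominate C (column X: 4 ≤ 4)
  B vs A: [4 vs 4, 1 vs 7, 7 vs 3] → B does not strictly dominate A (column X: 4 ≤ 4)
  B vs C: [4 vs 4, 1 vs 7, 7 vs 5] → B does not strictly dominate C (column X: 4 ≤ 4)
  C vs A: [4 vs 4, 7 vs 7, 5 vs 3] → C does not strictly dominate A (column X: 4 ≤ 4)
  C vs B: [4 vs 4, 7 vs 1, 5 vs 7] → C does not strictly dominate B (column X: 4 ≤ 4)
No single strategy strictly dominates all others → no strictly dominant strategy.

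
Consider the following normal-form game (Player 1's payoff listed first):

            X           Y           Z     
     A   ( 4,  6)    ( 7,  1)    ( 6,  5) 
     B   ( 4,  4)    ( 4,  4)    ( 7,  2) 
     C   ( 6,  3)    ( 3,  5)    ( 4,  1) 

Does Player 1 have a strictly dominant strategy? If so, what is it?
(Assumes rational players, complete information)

No strictly dominant strategy exists for Player 1

Work:
A strategy strictly dominates another if it gives a strictly higher payoff against every opponent action. Compare each pair of P1's strategies column-by-column:
  A vs B: [4 vs 4, 7 vs 4, 6 vs 7] → A does not strictly dominate B (column X: 4 ≤ 4)
  A vs C: [4 vs 6, 7 vs 3, 6 vs 4] → A does not strictly dominate C (column X: 4 ≤ 6)
  B vs A: [4 vs 4, 4 vs 7, 7 vs 6] → B does not strictly dominate A (column X: 4 ≤ 4)
  B vs C: [4 vs 6, 4 vs 3, 7 vs 4] → B does not strictly dominate C (column X: 4 ≤ 6)
  C vs A: [6 vs 4, 3 vs 7, 4 vs 6] → C does not strictly dominate A (column Y: 3 ≤ 7)
  C vs B: [6 vs 4, 3 vs 4, 4 vs 7] → C does not strictly dominate B (column Y: 3 ≤ 4)
No single strategy strictly dominates all others → no strictly dominant strategy.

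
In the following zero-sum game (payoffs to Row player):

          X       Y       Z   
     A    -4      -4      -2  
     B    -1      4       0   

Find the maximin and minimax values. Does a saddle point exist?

Maximin = -1, Minimax = -1, Saddle: True

Work:
Row minimums: [-4, -1] → maximin = -1
Column maximums: [-1, 4, 0] → minimax = -1
Saddle point exists! Game value = -1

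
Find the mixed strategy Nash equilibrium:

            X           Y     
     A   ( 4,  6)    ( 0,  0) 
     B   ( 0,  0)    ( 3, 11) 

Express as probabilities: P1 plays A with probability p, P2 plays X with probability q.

p = 0.6471, q = 0.4286

Work:
Find probabilities that make opponent indifferent:
P2 chooses q to make P1 indifferent between A and B
P1 chooses p to make P2 indifferent between X and Y
Mixed NE: P1 plays (A: 0.6471, B: 0.3529), P2 plays (X: 0.4286, Y: 0.5714)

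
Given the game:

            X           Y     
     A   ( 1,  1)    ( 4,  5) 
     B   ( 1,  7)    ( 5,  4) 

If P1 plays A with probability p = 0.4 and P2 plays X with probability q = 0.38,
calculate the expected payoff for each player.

E[P1] = 3.232, E[P2] = 4.476

Work:
E[P1] = p·q·π₁(A,X) + p·(1-q)·π₁(A,Y) + (1-p)·q·π₁(B,X) + (1-p)·(1-q)·π₁(B,Y)
= 0.4·0.38·1 + 0.4·0.62·4 + 0.6·0.38·1 + 0.6·0.62·5
= 3.232

E[P2] = 4.476 (similar calculation)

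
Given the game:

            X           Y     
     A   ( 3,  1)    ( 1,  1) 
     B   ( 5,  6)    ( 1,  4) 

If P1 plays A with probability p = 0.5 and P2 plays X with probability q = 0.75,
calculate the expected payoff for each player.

E[P1] = 3.25, E[P2] = 3.25

Work:
E[P1] = p·q·π₁(A,X) + p·(1-q)·π₁(A,Y) + (1-p)·q·π₁(B,X) + (1-p)·(1-q)·π₁(B,Y)
= 0.5·0.75·3 + 0.5·0.25·1 + 0.5·0.75·5 + 0.5·0.25·1
= 3.25

E[P2] = 3.25 (similar calculation)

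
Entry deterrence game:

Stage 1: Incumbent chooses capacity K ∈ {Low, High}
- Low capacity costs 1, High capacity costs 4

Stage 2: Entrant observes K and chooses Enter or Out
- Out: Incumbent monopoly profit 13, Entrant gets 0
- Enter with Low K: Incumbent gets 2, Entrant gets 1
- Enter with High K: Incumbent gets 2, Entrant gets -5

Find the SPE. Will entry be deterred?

SPE: (High, Enter|Low, Out|High); Entry deterred. Incumbent net profit = 9

Work:
After Low K: Entrant enters (1 > 0)
After High K: Entrant stays out (-5 < 0)
Incumbent: Low → 2−1=1, High → 13−4=9
Incumbent chooses High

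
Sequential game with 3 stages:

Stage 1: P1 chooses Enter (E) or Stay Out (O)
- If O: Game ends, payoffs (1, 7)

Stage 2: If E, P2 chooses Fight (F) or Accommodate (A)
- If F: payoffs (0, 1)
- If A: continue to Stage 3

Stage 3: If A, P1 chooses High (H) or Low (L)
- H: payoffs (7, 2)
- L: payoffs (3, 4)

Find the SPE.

SPE: (E, A, H); Outcome (7, 2)

Work:
Stage 3: P1 chooses H (7 vs 3)
Stage 2: P2: F->1, A->2 (anticipating H). Choose A
Stage 1: P1: O->1, E->7 (anticipating A, H). Choose E
SPE path: E -> A -> H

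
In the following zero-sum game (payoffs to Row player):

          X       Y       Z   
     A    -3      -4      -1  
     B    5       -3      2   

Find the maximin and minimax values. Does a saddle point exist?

Maximin = -3, Minimax = -3, Saddle: True

Work:
Row minimums: [-4, -3] → maximin = -3
Column maximums: [5, -3, 2] → minimax = -3
Saddle point exists! Game value = -3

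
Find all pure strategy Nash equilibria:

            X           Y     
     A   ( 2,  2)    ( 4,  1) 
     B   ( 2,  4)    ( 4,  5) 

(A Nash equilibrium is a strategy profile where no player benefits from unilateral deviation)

Nash equilibrium: (A, X), (B, Y)

Work:
Best responses:
  P1 vs X: payoffs [2, 2] → best response A/B (payoff 2)
  P1 vs Y: payoffs [4, 4] → best response A/B (payoff 4)
  P2 vs A: payoffs [2, 1] → best response X (payoff 2)
  P2 vs B: payoffs [4, 5] → best response Y (payoff 5)
Mutual best responses: (A,X), (B,Y) → Nash equilibria.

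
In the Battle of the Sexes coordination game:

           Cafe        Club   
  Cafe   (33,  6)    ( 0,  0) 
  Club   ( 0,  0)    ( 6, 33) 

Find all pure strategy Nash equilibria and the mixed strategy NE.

Pure NE: (Cafe, Cafe) and (Club, Club); Mixed NE: p = 0.8462, q = 0.1538

Work:
Check pure NE:
(Cafe, Cafe): (33, 6) - no unilateral deviation beneficial
(Club, Club): (6, 33) - no unilateral deviation beneficial
Mixed NE: P1 plays Cafe with p = 0.8462, P2 plays Cafe with q = 0.1538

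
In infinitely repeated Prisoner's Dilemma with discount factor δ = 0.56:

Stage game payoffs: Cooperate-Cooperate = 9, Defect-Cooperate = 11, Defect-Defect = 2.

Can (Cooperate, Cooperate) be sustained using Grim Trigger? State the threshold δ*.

δ* = 0.2222; since δ = 0.56 ≥ 0.2222, cooperation can be sustained

Work:
For Grim Trigger:
Cooperate forever: 9/(1-δ)
Defect then punished: 11 + 2·δ/(1-δ)
Need: 9/(1-δ) ≥ 11 + 2·δ/(1-δ)
Solving: δ ≥ (T-R)/(T-P) = (11-9)/(11-2) = 0.2222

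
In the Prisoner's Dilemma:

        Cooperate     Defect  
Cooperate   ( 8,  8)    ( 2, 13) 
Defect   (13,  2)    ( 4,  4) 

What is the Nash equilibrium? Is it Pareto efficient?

(Defect, Defect) is NE; not Pareto efficient

Work:
Defect dominates Cooperate for both players:
If P2 cooperates: Defect (13) > Cooperate (8)
If P2 defects: Defect (4) > Cooperate (2)
NE: (Defect, Defect) with payoff (4, 4)
But (Cooperate, Cooperate) = (8, 8) Pareto dominates (4, 4)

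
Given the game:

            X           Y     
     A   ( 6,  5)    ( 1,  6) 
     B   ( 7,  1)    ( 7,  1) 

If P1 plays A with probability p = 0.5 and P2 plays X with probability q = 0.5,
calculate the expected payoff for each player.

E[P1] = 5.25, E[P2] = 3.25

Work:
E[P1] = p·q·π₁(A,X) + p·(1-q)·π₁(A,Y) + (1-p)·q·π₁(B,X) + (1-p)·(1-q)·π₁(B,Y)
= 0.5·0.5·6 + 0.5·0.5·1 + 0.5·0.5·7 + 0.5·0.5·7
= 5.25

E[P2] = 3.25 (similar calculation)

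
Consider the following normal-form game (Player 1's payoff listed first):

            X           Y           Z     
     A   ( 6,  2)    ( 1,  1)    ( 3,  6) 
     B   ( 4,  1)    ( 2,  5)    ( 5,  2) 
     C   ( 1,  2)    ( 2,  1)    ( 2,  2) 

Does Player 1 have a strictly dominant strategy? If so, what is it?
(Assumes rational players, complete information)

No strictly dominant strategy exists for Player 1

Work:
A strategy strictly dominates another if it gives a strictly higher payoff against every opponent action. Compare each pair of P1's strategies column-by-column:
  A vs B: [6 vs 4, 1 vs 2, 3 vs 5] → A does not strictly dominate B (column Y: 1 ≤ 2)
  A vs C: [6 vs 1, 1 vs 2, 3 vs 2] → A does not strictly dominate C (column Y: 1 ≤ 2)
  B vs A: [4 vs 6, 2 vs 1, 5 vs 3] → B does not strictly dominate A (column X: 4 ≤ 6)
  B vs C: [4 vs 1, 2 vs 2, 5 vs 2] → B does not strictly dominate C (column Y: 2 ≤ 2)
  C vs A: [1 vs 6, 2 vs 1, 2 vs 3] → C does not strictly dominate A (column X: 1 ≤ 6)
  C vs B: [1 vs 4, 2 vs 2, 2 vs 5] → C does not strictly dominate B (column X: 1 ≤ 4)
No single strategy strictly dominates all others → no strictly dominant strategy.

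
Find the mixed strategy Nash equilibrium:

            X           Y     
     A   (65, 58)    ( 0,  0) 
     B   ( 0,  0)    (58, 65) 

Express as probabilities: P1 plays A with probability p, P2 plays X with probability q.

p = 0.5285, q = 0.4715

Work:
Find probabilities that make opponent indifferent:
P2 chooses q to make P1 indifferent between A and B
P1 chooses p to make P2 indifferent between X and Y
Mixed NE: P1 plays (A: 0.5285, B: 0.4715), P2 plays (X: 0.4715, Y: 0.5285)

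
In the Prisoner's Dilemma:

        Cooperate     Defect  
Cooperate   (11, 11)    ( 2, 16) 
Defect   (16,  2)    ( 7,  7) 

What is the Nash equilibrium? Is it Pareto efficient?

(Defect, Defect) is NE; not Pareto efficient

Work:
Defect dominates Cooperate for both players:
If P2 cooperates: Defect (16) > Cooperate (11)
If P2 defects: Defect (7) > Cooperate (2)
NE: (Defect, Defect) with payoff (7, 7)
But (Cooperate, Cooperate) = (11, 11) Pareto dominates (7, 7)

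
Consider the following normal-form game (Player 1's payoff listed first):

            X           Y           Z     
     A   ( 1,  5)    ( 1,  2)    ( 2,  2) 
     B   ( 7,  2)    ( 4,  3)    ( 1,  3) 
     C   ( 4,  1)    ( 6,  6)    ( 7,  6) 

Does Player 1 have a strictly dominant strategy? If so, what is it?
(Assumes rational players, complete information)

No strictly dominant strategy exists for Player 1

Work:
A strategy strictly dominates another if it gives a strictly higher payoff against every opponent action. Compare each pair of P1's strategies column-by-column:
  A vs B: [1 vs 7, 1 vs 4, 2 vs 1] → A does not strictly dominate B (column X: 1 ≤ 7)
  A vs C: [1 vs 4, 1 vs 6, 2 vs 7] → A does not strictly dominate C (column X: 1 ≤ 4)
  B vs A: [7 vs 1, 4 vs 1, 1 vs 2] → B does not strictly dominate A (column Z: 1 ≤ 2)
  B vs C: [7 vs 4, 4 vs 6, 1 vs 7] → B does not strictly dominate C (column Y: 4 ≤ 6)
  C vs A: [4 vs 1, 6 vs 1, 7 vs 2] → C strictly dominates A
  C vs B: [4 vs 7, 6 vs 4, 7 vs 1] → C does not strictly dominate B (column X: 4 ≤ 7)
No single strategy strictly dominates all others → no strictly dominant strategy.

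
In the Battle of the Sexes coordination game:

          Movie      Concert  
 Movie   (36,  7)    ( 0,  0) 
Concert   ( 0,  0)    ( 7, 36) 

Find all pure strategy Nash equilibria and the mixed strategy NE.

Pure NE: (Movie, Movie) and (Concert, Concert); Mixed NE: p = 0.8372, q = 0.1628

Work:
Check pure NE:
(Movie, Movie): (36, 7) - no unilateral deviation beneficial
(Concert, Concert): (7, 36) - no unilateral deviation beneficial
Mixed NE: P1 plays Movie with p = 0.8372, P2 plays Movie with q = 0.1628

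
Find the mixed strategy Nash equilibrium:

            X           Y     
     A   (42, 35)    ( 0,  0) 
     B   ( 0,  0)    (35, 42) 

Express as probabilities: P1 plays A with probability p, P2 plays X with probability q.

p = 0.5455, q = 0.4545

Work:
Find probabilities that make opponent indifferent:
P2 chooses q to make P1 indifferent between A and B
P1 chooses p to make P2 indifferent between X and Y
Mixed NE: P1 plays (A: 0.5455, B: 0.4545), P2 plays (X: 0.4545, Y: 0.5455)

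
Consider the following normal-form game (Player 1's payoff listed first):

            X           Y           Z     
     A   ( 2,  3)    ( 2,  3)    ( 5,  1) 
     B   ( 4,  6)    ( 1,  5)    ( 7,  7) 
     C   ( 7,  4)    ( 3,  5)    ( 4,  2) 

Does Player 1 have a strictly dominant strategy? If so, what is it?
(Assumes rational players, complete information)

No strictly dominant strategy exists for Player 1

Work:
A strategy strictly dominates another if it gives a strictly higher payoff against every opponent action. Compare each pair of P1's strategies column-by-column:
  A vs B: [2 vs 4, 2 vs 1, 5 vs 7] → A does not strictly dominate B (column X: 2 ≤ 4)
  A vs C: [2 vs 7, 2 vs 3, 5 vs 4] → A does not strictly dominate C (column X: 2 ≤ 7)
  B vs A: [4 vs 2, 1 vs 2, 7 vs 5] → B does not strictly dominate A (column Y: 1 ≤ 2)
  B vs C: [4 vs 7, 1 vs 3, 7 vs 4] → B does not strictly dominate C (column X: 4 ≤ 7)
  C vs A: [7 vs 2, 3 vs 2, 4 vs 5] → C does not strictly dominate A (column Z: 4 ≤ 5)
  C vs B: [7 vs 4, 3 vs 1, 4 vs 7] → C does not strictly dominate B (column Z: 4 ≤ 7)
No single strategy strictly dominates all others → no strictly dominant strategy.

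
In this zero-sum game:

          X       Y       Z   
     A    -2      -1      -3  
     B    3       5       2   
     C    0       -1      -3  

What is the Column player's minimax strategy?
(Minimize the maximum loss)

Column should play Z, value = 2

Work:
Column player minimizes Row's maximum payoff:
Column X: max payoff to Row = 3
Column Y: max payoff to Row = 5
Column Z: max payoff to Row = 2
Minimum is 2, achieved by column Z.
Minimax strategy: Z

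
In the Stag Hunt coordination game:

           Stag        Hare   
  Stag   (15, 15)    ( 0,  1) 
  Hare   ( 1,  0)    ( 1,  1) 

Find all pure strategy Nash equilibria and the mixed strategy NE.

Pure NE: (Stag, Stag) and (Hare, Hare); Mixed NE: p = 0.0667, q = 0.0667

Work:
Check pure NE:
(Stag, Stag): (15, 15) - no unilateral deviation beneficial
(Hare, Hare): (1, 1) - no unilateral deviation beneficial
Mixed NE: P1 plays Stag with p = 0.0667, P2 plays Stag with q = 0.0667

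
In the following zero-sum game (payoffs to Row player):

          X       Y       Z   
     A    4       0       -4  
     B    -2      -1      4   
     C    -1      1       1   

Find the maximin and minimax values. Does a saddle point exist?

Maximin = -1, Minimax = 1, Saddle: False

Work:
Row minimums: [-4, -2, -1] → maximin = -1
Column maximums: [4, 1, 4] → minimax = 1
No saddle point (maximin ≠ minimax). Mixed strategy needed.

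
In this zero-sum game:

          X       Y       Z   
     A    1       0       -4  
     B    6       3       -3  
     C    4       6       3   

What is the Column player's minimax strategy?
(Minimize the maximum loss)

Column should play Z, value = 3

Work:
Column player minimizes Row's maximum payoff:
Column X: max payoff to Row = 6
Column Y: max payoff to Row = 6
Column Z: max payoff to Row = 3
Minimum is 3, achieved by column Z.
Minimax strategy: Z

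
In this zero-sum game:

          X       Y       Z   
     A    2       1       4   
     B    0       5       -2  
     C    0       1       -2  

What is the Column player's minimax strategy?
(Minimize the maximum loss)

Column should play X, value = 2

Work:
Column player minimizes Row's maximum payoff:
Column X: max payoff to Row = 2
Column Y: max payoff to Row = 5
Column Z: max payoff to Row = 4
Minimum is 2, achieved by column X.
Minimax strategy: X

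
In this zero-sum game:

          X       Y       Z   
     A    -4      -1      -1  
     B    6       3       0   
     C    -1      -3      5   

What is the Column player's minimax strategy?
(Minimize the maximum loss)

Column should play Y, value = 3

Work:
Column player minimizes Row's maximum payoff:
Column X: max payoff to Row = 6
Column Y: max payoff to Row = 3
Column Z: max payoff to Row = 5
Minimum is 3, achieved by column Y.
Minimax strategy: Y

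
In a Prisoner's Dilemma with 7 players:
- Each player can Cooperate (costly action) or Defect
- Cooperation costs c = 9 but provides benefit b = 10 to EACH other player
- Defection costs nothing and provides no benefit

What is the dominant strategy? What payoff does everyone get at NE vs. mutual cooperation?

Dominant: Defect; NE payoff = 0; Coop payoff = 51

Work:
Defect dominates (saves cost c = 9, benefit to others is external)
NE: All defect → everyone gets 0
If all cooperate: each receives (6)×10 - 9 = 51
Social dilemma: 51 > 0 but NE gives 0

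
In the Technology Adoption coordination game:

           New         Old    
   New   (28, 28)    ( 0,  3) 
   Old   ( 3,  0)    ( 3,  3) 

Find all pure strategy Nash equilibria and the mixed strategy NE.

Pure NE: (New, New) and (Old, Old); Mixed NE: p = 0.1071, q = 0.1071

Work:
Check pure NE:
(New, New): (28, 28) - no unilateral deviation beneficial
(Old, Old): (3, 3) - no unilateral deviation beneficial
Mixed NE: P1 plays New with p = 0.1071, P2 plays New with q = 0.1071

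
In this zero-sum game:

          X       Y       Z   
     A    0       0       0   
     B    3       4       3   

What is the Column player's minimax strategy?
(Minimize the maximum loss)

Column should play X or Z (all achieve the minimum), value = 3

Work:
Column player minimizes Row's maximum payoff:
Column X: max payoff to Row = 3
Column Y: max payoff to Row = 4
Column Z: max payoff to Row = 3
Minimum is 3, achieved by columns X, Z (tied).
Each of X or Z is a minimax strategy.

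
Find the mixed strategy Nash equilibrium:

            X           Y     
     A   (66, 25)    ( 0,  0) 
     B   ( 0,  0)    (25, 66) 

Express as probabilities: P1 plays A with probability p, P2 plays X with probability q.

p = 0.7253, q = 0.2747

Work:
Find probabilities that make opponent indifferent:
P2 chooses q to make P1 indifferent between A and B
P1 chooses p to make P2 indifferent between X and Y
Mixed NE: P1 plays (A: 0.7253, B: 0.2747), P2 plays (X: 0.2747, Y: 0.7253)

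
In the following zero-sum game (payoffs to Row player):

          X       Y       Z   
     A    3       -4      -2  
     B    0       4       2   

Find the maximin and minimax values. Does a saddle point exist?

Maximin = 0, Minimax = 2, Saddle: False

Work:
Row minimums: [-4, 0] → maximin = 0
Column maximums: [3, 4, 2] → minimax = 2
No saddle point (maximin ≠ minimax). Mixed strategy needed.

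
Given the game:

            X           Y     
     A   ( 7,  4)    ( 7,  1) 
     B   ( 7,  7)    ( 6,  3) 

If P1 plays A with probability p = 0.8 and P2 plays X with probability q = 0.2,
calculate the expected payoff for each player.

E[P1] = 6.84, E[P2] = 2.04

Work:
E[P1] = p·q·π₁(A,X) + p·(1-q)·π₁(A,Y) + (1-p)·q·π₁(B,X) + (1-p)·(1-q)·π₁(B,Y)
= 0.8·0.2·7 + 0.8·0.8·7 + 0.2·0.2·7 + 0.2·0.8·6
= 6.84

E[P2] = 2.04 (similar calculation)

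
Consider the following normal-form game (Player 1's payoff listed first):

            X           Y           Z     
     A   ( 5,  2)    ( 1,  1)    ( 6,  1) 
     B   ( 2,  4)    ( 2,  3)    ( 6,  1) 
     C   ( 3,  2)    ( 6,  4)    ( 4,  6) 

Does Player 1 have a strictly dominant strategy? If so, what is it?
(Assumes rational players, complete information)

No strictly dominant strategy exists for Player 1

Work:
A strategy strictly dominates another if it gives a strictly higher payoff against every opponent action. Compare each pair of P1's strategies column-by-column:
  A vs B: [5 vs 2, 1 vs 2, 6 vs 6] → A does not strictly dominate B (column Y: 1 ≤ 2)
  A vs C: [5 vs 3, 1 vs 6, 6 vs 4] → A does not strictly dominate C (column Y: 1 ≤ 6)
  B vs A: [2 vs 5, 2 vs 1, 6 vs 6] → B does not strictly dominate A (column X: 2 ≤ 5)
  B vs C: [2 vs 3, 2 vs 6, 6 vs 4] → B does not strictly dominate C (column X: 2 ≤ 3)
  C vs A: [3 vs 5, 6 vs 1, 4 vs 6] → C does not strictly dominate A (column X: 3 ≤ 5)
  C vs B: [3 vs 2, 6 vs 2, 4 vs 6] → C does not strictly dominate B (column Z: 4 ≤ 6)
No single strategy strictly dominates all others → no strictly dominant strategy.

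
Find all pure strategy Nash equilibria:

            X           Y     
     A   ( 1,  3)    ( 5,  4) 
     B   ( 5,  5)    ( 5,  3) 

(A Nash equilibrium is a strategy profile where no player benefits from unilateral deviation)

Nash equilibrium: (A, Y), (B, X)

Work:
Best responses:
  P1 vs X: payoffs [1, 5] → best response B (payoff 5)
  P1 vs Y: payoffs [5, 5] → best response A/B (payoff 5)
  P2 vs A: payoffs [3, 4] → best response Y (payoff 4)
  P2 vs B: payoffs [5, 3] → best response X (payoff 5)
Mutual best responses: (A,Y), (B,X) → Nash equilibria.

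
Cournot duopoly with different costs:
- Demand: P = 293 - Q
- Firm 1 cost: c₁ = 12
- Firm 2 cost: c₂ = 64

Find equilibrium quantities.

q₁* = 111.0, q₂* = 59.0

Work:
Reaction: q₁ = (293 - 12 - q₂)/2
Reaction: q₂ = (293 - 64 - q₁)/2
Solve simultaneously:
q₁* = (293 - 2×12 + 64)/3 = 111.0
q₂* = (293 - 2×64 + 12)/3 = 59.0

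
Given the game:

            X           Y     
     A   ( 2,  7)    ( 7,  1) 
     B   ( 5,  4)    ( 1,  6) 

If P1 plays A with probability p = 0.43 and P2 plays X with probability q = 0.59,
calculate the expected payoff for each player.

E[P1] = 3.6567, E[P2] = 4.6996

Work:
E[P1] = p·q·π₁(A,X) + p·(1-q)·π₁(A,Y) + (1-p)·q·π₁(B,X) + (1-p)·(1-q)·π₁(B,Y)
= 0.43·0.59·2 + 0.43·0.41·7 + 0.57·0.59·5 + 0.57·0.41·1
= 3.6567

E[P2] = 4.6996 (similar calculation)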